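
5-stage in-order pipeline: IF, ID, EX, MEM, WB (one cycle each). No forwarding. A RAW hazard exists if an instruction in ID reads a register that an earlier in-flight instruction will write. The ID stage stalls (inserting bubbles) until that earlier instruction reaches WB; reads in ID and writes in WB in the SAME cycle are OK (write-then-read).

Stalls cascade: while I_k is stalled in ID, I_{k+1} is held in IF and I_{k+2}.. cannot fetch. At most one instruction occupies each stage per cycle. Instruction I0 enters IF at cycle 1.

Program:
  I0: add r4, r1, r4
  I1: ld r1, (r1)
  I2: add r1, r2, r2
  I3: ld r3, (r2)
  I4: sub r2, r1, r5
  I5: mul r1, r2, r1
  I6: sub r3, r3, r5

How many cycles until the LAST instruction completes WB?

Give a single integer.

I0 add r4 <- r1,r4: IF@1 ID@2 stall=0 (-) EX@3 MEM@4 WB@5
I1 ld r1 <- r1: IF@2 ID@3 stall=0 (-) EX@4 MEM@5 WB@6
I2 add r1 <- r2,r2: IF@3 ID@4 stall=0 (-) EX@5 MEM@6 WB@7
I3 ld r3 <- r2: IF@4 ID@5 stall=0 (-) EX@6 MEM@7 WB@8
I4 sub r2 <- r1,r5: IF@5 ID@6 stall=1 (RAW on I2.r1 (WB@7)) EX@8 MEM@9 WB@10
I5 mul r1 <- r2,r1: IF@6 ID@8 stall=2 (RAW on I4.r2 (WB@10)) EX@11 MEM@12 WB@13
I6 sub r3 <- r3,r5: IF@8 ID@11 stall=0 (-) EX@12 MEM@13 WB@14

Answer: 14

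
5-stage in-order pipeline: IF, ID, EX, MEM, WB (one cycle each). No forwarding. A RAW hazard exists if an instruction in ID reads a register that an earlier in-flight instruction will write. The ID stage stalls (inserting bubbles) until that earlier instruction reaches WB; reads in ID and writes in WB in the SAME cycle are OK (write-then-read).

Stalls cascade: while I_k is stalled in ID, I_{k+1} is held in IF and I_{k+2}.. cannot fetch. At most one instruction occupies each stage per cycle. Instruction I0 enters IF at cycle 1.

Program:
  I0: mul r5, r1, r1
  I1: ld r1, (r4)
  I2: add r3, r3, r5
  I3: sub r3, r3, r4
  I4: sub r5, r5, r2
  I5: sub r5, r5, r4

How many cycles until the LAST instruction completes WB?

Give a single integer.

I0 mul r5 <- r1,r1: IF@1 ID@2 stall=0 (-) EX@3 MEM@4 WB@5
I1 ld r1 <- r4: IF@2 ID@3 stall=0 (-) EX@4 MEM@5 WB@6
I2 add r3 <- r3,r5: IF@3 ID@4 stall=1 (RAW on I0.r5 (WB@5)) EX@6 MEM@7 WB@8
I3 sub r3 <- r3,r4: IF@4 ID@6 stall=2 (RAW on I2.r3 (WB@8)) EX@9 MEM@10 WB@11
I4 sub r5 <- r5,r2: IF@6 ID@9 stall=0 (-) EX@10 MEM@11 WB@12
I5 sub r5 <- r5,r4: IF@9 ID@10 stall=2 (RAW on I4.r5 (WB@12)) EX@13 MEM@14 WB@15

Answer: 15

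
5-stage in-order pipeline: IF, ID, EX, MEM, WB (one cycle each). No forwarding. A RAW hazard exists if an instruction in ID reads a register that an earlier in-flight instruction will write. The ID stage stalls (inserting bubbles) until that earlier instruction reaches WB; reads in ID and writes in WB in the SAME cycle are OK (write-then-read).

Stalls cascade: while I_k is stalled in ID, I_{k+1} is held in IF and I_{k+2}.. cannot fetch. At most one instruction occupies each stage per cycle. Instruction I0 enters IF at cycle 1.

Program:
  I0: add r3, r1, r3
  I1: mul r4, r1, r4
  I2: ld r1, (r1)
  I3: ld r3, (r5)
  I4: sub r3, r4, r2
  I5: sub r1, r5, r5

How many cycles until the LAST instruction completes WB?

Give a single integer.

Answer: 10

Derivation:
I0 add r3 <- r1,r3: IF@1 ID@2 stall=0 (-) EX@3 MEM@4 WB@5
I1 mul r4 <- r1,r4: IF@2 ID@3 stall=0 (-) EX@4 MEM@5 WB@6
I2 ld r1 <- r1: IF@3 ID@4 stall=0 (-) EX@5 MEM@6 WB@7
I3 ld r3 <- r5: IF@4 ID@5 stall=0 (-) EX@6 MEM@7 WB@8
I4 sub r3 <- r4,r2: IF@5 ID@6 stall=0 (-) EX@7 MEM@8 WB@9
I5 sub r1 <- r5,r5: IF@6 ID@7 stall=0 (-) EX@8 MEM@9 WB@10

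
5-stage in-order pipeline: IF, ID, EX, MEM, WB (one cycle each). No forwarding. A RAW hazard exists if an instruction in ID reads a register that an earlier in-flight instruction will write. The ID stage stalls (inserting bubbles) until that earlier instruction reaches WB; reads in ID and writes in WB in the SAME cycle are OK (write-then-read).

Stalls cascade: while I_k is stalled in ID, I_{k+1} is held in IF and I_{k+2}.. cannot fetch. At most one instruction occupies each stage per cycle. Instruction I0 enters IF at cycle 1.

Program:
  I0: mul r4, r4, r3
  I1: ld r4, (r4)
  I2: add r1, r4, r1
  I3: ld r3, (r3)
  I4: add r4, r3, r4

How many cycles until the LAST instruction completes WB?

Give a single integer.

I0 mul r4 <- r4,r3: IF@1 ID@2 stall=0 (-) EX@3 MEM@4 WB@5
I1 ld r4 <- r4: IF@2 ID@3 stall=2 (RAW on I0.r4 (WB@5)) EX@6 MEM@7 WB@8
I2 add r1 <- r4,r1: IF@3 ID@6 stall=2 (RAW on I1.r4 (WB@8)) EX@9 MEM@10 WB@11
I3 ld r3 <- r3: IF@6 ID@9 stall=0 (-) EX@10 MEM@11 WB@12
I4 add r4 <- r3,r4: IF@9 ID@10 stall=2 (RAW on I3.r3 (WB@12)) EX@13 MEM@14 WB@15

Answer: 15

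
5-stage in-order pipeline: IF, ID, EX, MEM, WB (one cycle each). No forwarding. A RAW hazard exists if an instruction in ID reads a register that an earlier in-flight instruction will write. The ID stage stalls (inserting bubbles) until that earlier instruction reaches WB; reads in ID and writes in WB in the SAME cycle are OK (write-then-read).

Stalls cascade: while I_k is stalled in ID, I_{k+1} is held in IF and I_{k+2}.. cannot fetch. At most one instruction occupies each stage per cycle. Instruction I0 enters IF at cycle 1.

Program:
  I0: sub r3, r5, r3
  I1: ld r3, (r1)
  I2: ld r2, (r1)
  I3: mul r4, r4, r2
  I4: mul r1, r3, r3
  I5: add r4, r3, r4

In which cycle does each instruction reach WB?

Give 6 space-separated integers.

I0 sub r3 <- r5,r3: IF@1 ID@2 stall=0 (-) EX@3 MEM@4 WB@5
I1 ld r3 <- r1: IF@2 ID@3 stall=0 (-) EX@4 MEM@5 WB@6
I2 ld r2 <- r1: IF@3 ID@4 stall=0 (-) EX@5 MEM@6 WB@7
I3 mul r4 <- r4,r2: IF@4 ID@5 stall=2 (RAW on I2.r2 (WB@7)) EX@8 MEM@9 WB@10
I4 mul r1 <- r3,r3: IF@5 ID@8 stall=0 (-) EX@9 MEM@10 WB@11
I5 add r4 <- r3,r4: IF@8 ID@9 stall=1 (RAW on I3.r4 (WB@10)) EX@11 MEM@12 WB@13

Answer: 5 6 7 10 11 13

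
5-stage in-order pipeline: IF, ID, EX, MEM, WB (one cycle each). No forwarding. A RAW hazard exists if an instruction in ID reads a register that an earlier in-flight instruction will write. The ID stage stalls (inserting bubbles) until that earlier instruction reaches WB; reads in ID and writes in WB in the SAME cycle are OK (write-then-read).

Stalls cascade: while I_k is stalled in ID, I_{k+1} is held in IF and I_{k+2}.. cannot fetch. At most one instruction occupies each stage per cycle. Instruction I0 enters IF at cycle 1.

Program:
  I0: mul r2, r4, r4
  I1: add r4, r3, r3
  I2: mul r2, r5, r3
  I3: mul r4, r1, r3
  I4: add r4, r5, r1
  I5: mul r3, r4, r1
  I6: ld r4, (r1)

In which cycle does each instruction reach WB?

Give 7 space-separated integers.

I0 mul r2 <- r4,r4: IF@1 ID@2 stall=0 (-) EX@3 MEM@4 WB@5
I1 add r4 <- r3,r3: IF@2 ID@3 stall=0 (-) EX@4 MEM@5 WB@6
I2 mul r2 <- r5,r3: IF@3 ID@4 stall=0 (-) EX@5 MEM@6 WB@7
I3 mul r4 <- r1,r3: IF@4 ID@5 stall=0 (-) EX@6 MEM@7 WB@8
I4 add r4 <- r5,r1: IF@5 ID@6 stall=0 (-) EX@7 MEM@8 WB@9
I5 mul r3 <- r4,r1: IF@6 ID@7 stall=2 (RAW on I4.r4 (WB@9)) EX@10 MEM@11 WB@12
I6 ld r4 <- r1: IF@7 ID@10 stall=0 (-) EX@11 MEM@12 WB@13

Answer: 5 6 7 8 9 12 13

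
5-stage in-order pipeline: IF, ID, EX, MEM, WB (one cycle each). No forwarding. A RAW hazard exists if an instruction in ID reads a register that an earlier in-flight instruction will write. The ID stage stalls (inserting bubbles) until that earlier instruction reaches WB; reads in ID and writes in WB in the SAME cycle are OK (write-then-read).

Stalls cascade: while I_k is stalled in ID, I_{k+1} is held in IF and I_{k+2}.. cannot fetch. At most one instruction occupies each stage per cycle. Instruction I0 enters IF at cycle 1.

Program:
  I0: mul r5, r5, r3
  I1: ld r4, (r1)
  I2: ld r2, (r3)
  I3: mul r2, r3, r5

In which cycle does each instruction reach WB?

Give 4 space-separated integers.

Answer: 5 6 7 8

Derivation:
I0 mul r5 <- r5,r3: IF@1 ID@2 stall=0 (-) EX@3 MEM@4 WB@5
I1 ld r4 <- r1: IF@2 ID@3 stall=0 (-) EX@4 MEM@5 WB@6
I2 ld r2 <- r3: IF@3 ID@4 stall=0 (-) EX@5 MEM@6 WB@7
I3 mul r2 <- r3,r5: IF@4 ID@5 stall=0 (-) EX@6 MEM@7 WB@8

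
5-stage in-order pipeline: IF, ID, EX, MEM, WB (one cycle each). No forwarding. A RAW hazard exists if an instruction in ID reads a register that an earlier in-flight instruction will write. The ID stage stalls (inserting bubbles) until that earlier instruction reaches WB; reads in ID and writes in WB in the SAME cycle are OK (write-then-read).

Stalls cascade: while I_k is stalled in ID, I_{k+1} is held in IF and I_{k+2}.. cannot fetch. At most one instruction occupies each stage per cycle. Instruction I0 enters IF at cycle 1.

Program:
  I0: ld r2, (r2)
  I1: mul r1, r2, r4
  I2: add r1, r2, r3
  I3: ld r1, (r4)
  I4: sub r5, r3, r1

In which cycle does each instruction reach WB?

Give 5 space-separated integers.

I0 ld r2 <- r2: IF@1 ID@2 stall=0 (-) EX@3 MEM@4 WB@5
I1 mul r1 <- r2,r4: IF@2 ID@3 stall=2 (RAW on I0.r2 (WB@5)) EX@6 MEM@7 WB@8
I2 add r1 <- r2,r3: IF@3 ID@6 stall=0 (-) EX@7 MEM@8 WB@9
I3 ld r1 <- r4: IF@6 ID@7 stall=0 (-) EX@8 MEM@9 WB@10
I4 sub r5 <- r3,r1: IF@7 ID@8 stall=2 (RAW on I3.r1 (WB@10)) EX@11 MEM@12 WB@13

Answer: 5 8 9 10 13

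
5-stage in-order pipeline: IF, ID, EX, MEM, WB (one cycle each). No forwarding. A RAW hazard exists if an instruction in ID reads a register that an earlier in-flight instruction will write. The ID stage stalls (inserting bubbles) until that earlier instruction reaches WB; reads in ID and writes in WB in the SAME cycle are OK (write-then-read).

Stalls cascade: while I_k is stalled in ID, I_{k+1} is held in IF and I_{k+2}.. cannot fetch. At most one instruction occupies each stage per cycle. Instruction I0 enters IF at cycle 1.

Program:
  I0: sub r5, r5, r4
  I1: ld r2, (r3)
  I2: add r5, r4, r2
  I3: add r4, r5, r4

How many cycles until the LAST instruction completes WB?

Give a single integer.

I0 sub r5 <- r5,r4: IF@1 ID@2 stall=0 (-) EX@3 MEM@4 WB@5
I1 ld r2 <- r3: IF@2 ID@3 stall=0 (-) EX@4 MEM@5 WB@6
I2 add r5 <- r4,r2: IF@3 ID@4 stall=2 (RAW on I1.r2 (WB@6)) EX@7 MEM@8 WB@9
I3 add r4 <- r5,r4: IF@4 ID@7 stall=2 (RAW on I2.r5 (WB@9)) EX@10 MEM@11 WB@12

Answer: 12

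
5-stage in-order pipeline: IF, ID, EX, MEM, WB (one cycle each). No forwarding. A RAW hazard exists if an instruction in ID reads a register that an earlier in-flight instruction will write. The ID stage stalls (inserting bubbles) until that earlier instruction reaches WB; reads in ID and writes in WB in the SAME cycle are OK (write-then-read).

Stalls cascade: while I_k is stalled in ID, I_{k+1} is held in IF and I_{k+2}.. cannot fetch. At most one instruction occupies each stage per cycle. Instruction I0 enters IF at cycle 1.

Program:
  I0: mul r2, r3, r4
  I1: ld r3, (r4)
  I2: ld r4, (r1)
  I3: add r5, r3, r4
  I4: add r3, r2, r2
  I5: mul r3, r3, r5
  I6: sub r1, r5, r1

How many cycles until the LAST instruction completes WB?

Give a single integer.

Answer: 15

Derivation:
I0 mul r2 <- r3,r4: IF@1 ID@2 stall=0 (-) EX@3 MEM@4 WB@5
I1 ld r3 <- r4: IF@2 ID@3 stall=0 (-) EX@4 MEM@5 WB@6
I2 ld r4 <- r1: IF@3 ID@4 stall=0 (-) EX@5 MEM@6 WB@7
I3 add r5 <- r3,r4: IF@4 ID@5 stall=2 (RAW on I2.r4 (WB@7)) EX@8 MEM@9 WB@10
I4 add r3 <- r2,r2: IF@5 ID@8 stall=0 (-) EX@9 MEM@10 WB@11
I5 mul r3 <- r3,r5: IF@8 ID@9 stall=2 (RAW on I4.r3 (WB@11)) EX@12 MEM@13 WB@14
I6 sub r1 <- r5,r1: IF@9 ID@12 stall=0 (-) EX@13 MEM@14 WB@15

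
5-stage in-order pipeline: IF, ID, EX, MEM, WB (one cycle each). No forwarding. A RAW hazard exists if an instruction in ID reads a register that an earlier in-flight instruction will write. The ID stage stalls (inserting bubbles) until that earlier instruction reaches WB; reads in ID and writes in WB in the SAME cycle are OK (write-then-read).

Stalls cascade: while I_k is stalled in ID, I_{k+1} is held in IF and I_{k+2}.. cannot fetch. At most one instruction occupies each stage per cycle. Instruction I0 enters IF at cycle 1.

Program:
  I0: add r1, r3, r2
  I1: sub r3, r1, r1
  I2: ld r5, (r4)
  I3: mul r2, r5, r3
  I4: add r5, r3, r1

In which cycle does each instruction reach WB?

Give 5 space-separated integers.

I0 add r1 <- r3,r2: IF@1 ID@2 stall=0 (-) EX@3 MEM@4 WB@5
I1 sub r3 <- r1,r1: IF@2 ID@3 stall=2 (RAW on I0.r1 (WB@5)) EX@6 MEM@7 WB@8
I2 ld r5 <- r4: IF@3 ID@6 stall=0 (-) EX@7 MEM@8 WB@9
I3 mul r2 <- r5,r3: IF@6 ID@7 stall=2 (RAW on I2.r5 (WB@9)) EX@10 MEM@11 WB@12
I4 add r5 <- r3,r1: IF@7 ID@10 stall=0 (-) EX@11 MEM@12 WB@13

Answer: 5 8 9 12 13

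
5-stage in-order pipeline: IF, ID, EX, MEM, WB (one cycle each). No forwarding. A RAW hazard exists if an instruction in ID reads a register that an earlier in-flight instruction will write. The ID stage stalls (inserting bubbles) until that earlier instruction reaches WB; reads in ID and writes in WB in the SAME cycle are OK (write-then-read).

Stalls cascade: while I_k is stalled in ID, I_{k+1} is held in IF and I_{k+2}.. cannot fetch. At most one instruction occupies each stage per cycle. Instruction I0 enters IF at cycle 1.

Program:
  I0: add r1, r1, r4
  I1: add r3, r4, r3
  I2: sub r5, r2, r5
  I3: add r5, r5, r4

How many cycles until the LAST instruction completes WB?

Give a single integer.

I0 add r1 <- r1,r4: IF@1 ID@2 stall=0 (-) EX@3 MEM@4 WB@5
I1 add r3 <- r4,r3: IF@2 ID@3 stall=0 (-) EX@4 MEM@5 WB@6
I2 sub r5 <- r2,r5: IF@3 ID@4 stall=0 (-) EX@5 MEM@6 WB@7
I3 add r5 <- r5,r4: IF@4 ID@5 stall=2 (RAW on I2.r5 (WB@7)) EX@8 MEM@9 WB@10

Answer: 10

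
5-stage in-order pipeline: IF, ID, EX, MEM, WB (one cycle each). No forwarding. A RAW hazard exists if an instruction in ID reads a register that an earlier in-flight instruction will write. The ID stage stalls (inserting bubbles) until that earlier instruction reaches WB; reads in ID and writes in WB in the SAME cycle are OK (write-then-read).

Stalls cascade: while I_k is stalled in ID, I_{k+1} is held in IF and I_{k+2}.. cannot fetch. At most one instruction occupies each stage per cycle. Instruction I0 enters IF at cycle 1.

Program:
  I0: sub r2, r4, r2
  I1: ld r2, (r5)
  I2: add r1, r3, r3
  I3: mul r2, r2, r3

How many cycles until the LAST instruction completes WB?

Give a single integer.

I0 sub r2 <- r4,r2: IF@1 ID@2 stall=0 (-) EX@3 MEM@4 WB@5
I1 ld r2 <- r5: IF@2 ID@3 stall=0 (-) EX@4 MEM@5 WB@6
I2 add r1 <- r3,r3: IF@3 ID@4 stall=0 (-) EX@5 MEM@6 WB@7
I3 mul r2 <- r2,r3: IF@4 ID@5 stall=1 (RAW on I1.r2 (WB@6)) EX@7 MEM@8 WB@9

Answer: 9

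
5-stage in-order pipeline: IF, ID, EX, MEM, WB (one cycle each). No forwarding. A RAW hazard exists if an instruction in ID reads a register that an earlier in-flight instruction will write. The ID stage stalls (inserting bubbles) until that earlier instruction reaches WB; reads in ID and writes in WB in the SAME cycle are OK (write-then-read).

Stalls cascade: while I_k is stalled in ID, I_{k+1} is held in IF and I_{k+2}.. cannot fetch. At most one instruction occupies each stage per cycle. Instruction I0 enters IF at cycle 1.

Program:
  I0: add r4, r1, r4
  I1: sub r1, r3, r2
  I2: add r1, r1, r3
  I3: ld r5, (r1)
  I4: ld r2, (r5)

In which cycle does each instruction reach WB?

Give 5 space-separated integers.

I0 add r4 <- r1,r4: IF@1 ID@2 stall=0 (-) EX@3 MEM@4 WB@5
I1 sub r1 <- r3,r2: IF@2 ID@3 stall=0 (-) EX@4 MEM@5 WB@6
I2 add r1 <- r1,r3: IF@3 ID@4 stall=2 (RAW on I1.r1 (WB@6)) EX@7 MEM@8 WB@9
I3 ld r5 <- r1: IF@4 ID@7 stall=2 (RAW on I2.r1 (WB@9)) EX@10 MEM@11 WB@12
I4 ld r2 <- r5: IF@7 ID@10 stall=2 (RAW on I3.r5 (WB@12)) EX@13 MEM@14 WB@15

Answer: 5 6 9 12 15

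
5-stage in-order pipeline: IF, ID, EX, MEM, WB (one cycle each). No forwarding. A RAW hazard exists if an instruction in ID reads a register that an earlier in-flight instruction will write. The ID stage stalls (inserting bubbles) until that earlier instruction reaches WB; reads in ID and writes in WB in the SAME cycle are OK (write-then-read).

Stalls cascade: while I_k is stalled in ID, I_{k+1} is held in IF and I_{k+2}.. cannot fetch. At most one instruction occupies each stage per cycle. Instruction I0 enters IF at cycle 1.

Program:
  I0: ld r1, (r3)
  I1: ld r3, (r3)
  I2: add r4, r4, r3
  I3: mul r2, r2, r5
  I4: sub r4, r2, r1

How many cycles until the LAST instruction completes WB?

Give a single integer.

Answer: 13

Derivation:
I0 ld r1 <- r3: IF@1 ID@2 stall=0 (-) EX@3 MEM@4 WB@5
I1 ld r3 <- r3: IF@2 ID@3 stall=0 (-) EX@4 MEM@5 WB@6
I2 add r4 <- r4,r3: IF@3 ID@4 stall=2 (RAW on I1.r3 (WB@6)) EX@7 MEM@8 WB@9
I3 mul r2 <- r2,r5: IF@4 ID@7 stall=0 (-) EX@8 MEM@9 WB@10
I4 sub r4 <- r2,r1: IF@7 ID@8 stall=2 (RAW on I3.r2 (WB@10)) EX@11 MEM@12 WB@13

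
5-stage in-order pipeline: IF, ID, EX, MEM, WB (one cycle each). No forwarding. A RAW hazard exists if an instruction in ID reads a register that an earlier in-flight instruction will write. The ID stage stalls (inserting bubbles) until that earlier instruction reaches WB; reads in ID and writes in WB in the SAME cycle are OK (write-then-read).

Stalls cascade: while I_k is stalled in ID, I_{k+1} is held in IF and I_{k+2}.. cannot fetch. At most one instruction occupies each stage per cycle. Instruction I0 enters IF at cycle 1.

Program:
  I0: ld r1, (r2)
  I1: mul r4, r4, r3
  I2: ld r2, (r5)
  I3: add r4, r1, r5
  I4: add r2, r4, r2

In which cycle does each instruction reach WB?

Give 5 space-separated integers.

Answer: 5 6 7 8 11

Derivation:
I0 ld r1 <- r2: IF@1 ID@2 stall=0 (-) EX@3 MEM@4 WB@5
I1 mul r4 <- r4,r3: IF@2 ID@3 stall=0 (-) EX@4 MEM@5 WB@6
I2 ld r2 <- r5: IF@3 ID@4 stall=0 (-) EX@5 MEM@6 WB@7
I3 add r4 <- r1,r5: IF@4 ID@5 stall=0 (-) EX@6 MEM@7 WB@8
I4 add r2 <- r4,r2: IF@5 ID@6 stall=2 (RAW on I3.r4 (WB@8)) EX@9 MEM@10 WB@11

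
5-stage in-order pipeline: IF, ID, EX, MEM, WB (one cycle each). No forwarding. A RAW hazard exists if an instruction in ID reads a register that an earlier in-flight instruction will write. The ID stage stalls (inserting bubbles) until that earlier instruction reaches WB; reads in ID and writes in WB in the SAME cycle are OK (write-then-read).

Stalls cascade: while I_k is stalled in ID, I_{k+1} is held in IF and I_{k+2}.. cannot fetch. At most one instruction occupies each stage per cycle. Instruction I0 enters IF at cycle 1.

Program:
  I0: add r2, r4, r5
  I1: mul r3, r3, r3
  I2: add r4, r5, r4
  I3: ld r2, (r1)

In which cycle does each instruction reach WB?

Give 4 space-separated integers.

Answer: 5 6 7 8

Derivation:
I0 add r2 <- r4,r5: IF@1 ID@2 stall=0 (-) EX@3 MEM@4 WB@5
I1 mul r3 <- r3,r3: IF@2 ID@3 stall=0 (-) EX@4 MEM@5 WB@6
I2 add r4 <- r5,r4: IF@3 ID@4 stall=0 (-) EX@5 MEM@6 WB@7
I3 ld r2 <- r1: IF@4 ID@5 stall=0 (-) EX@6 MEM@7 WB@8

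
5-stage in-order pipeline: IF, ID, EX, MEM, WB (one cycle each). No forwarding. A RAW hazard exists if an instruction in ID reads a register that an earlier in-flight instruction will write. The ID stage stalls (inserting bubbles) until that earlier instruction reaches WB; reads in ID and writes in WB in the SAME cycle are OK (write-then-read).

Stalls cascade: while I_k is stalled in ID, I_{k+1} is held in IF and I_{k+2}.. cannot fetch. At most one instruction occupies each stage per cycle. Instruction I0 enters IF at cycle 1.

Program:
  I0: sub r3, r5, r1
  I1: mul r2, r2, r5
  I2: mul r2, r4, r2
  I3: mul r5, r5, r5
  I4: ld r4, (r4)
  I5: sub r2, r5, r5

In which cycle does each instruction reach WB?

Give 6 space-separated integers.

Answer: 5 6 9 10 11 13

Derivation:
I0 sub r3 <- r5,r1: IF@1 ID@2 stall=0 (-) EX@3 MEM@4 WB@5
I1 mul r2 <- r2,r5: IF@2 ID@3 stall=0 (-) EX@4 MEM@5 WB@6
I2 mul r2 <- r4,r2: IF@3 ID@4 stall=2 (RAW on I1.r2 (WB@6)) EX@7 MEM@8 WB@9
I3 mul r5 <- r5,r5: IF@4 ID@7 stall=0 (-) EX@8 MEM@9 WB@10
I4 ld r4 <- r4: IF@7 ID@8 stall=0 (-) EX@9 MEM@10 WB@11
I5 sub r2 <- r5,r5: IF@8 ID@9 stall=1 (RAW on I3.r5 (WB@10)) EX@11 MEM@12 WB@13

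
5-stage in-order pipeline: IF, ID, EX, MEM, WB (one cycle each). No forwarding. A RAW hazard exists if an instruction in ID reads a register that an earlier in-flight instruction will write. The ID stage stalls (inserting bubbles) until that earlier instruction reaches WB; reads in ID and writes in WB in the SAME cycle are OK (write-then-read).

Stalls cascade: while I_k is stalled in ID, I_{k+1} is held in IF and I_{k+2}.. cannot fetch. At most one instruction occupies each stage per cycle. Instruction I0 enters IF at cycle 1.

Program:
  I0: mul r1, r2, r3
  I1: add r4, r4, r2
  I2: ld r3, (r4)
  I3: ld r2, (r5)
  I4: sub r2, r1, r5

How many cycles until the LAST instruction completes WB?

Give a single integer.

I0 mul r1 <- r2,r3: IF@1 ID@2 stall=0 (-) EX@3 MEM@4 WB@5
I1 add r4 <- r4,r2: IF@2 ID@3 stall=0 (-) EX@4 MEM@5 WB@6
I2 ld r3 <- r4: IF@3 ID@4 stall=2 (RAW on I1.r4 (WB@6)) EX@7 MEM@8 WB@9
I3 ld r2 <- r5: IF@4 ID@7 stall=0 (-) EX@8 MEM@9 WB@10
I4 sub r2 <- r1,r5: IF@7 ID@8 stall=0 (-) EX@9 MEM@10 WB@11

Answer: 11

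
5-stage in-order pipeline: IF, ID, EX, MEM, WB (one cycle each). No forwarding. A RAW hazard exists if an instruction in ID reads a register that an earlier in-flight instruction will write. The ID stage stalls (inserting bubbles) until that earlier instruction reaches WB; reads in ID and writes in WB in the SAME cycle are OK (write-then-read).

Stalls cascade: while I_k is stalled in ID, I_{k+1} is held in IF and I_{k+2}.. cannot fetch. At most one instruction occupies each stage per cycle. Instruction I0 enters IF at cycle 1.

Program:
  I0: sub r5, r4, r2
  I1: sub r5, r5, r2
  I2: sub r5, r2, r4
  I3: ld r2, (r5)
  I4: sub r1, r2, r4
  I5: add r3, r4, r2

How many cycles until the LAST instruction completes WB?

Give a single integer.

Answer: 16

Derivation:
I0 sub r5 <- r4,r2: IF@1 ID@2 stall=0 (-) EX@3 MEM@4 WB@5
I1 sub r5 <- r5,r2: IF@2 ID@3 stall=2 (RAW on I0.r5 (WB@5)) EX@6 MEM@7 WB@8
I2 sub r5 <- r2,r4: IF@3 ID@6 stall=0 (-) EX@7 MEM@8 WB@9
I3 ld r2 <- r5: IF@6 ID@7 stall=2 (RAW on I2.r5 (WB@9)) EX@10 MEM@11 WB@12
I4 sub r1 <- r2,r4: IF@7 ID@10 stall=2 (RAW on I3.r2 (WB@12)) EX@13 MEM@14 WB@15
I5 add r3 <- r4,r2: IF@10 ID@13 stall=0 (-) EX@14 MEM@15 WB@16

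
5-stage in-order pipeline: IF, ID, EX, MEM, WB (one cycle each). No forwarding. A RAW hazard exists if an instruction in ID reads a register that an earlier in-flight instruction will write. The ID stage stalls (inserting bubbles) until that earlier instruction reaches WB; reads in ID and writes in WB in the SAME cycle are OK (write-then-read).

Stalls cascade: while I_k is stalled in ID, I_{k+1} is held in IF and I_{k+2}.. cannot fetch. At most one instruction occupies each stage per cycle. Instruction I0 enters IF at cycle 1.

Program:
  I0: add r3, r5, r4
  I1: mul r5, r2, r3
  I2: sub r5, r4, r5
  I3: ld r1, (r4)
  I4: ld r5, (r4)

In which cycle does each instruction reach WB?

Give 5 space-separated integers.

I0 add r3 <- r5,r4: IF@1 ID@2 stall=0 (-) EX@3 MEM@4 WB@5
I1 mul r5 <- r2,r3: IF@2 ID@3 stall=2 (RAW on I0.r3 (WB@5)) EX@6 MEM@7 WB@8
I2 sub r5 <- r4,r5: IF@3 ID@6 stall=2 (RAW on I1.r5 (WB@8)) EX@9 MEM@10 WB@11
I3 ld r1 <- r4: IF@6 ID@9 stall=0 (-) EX@10 MEM@11 WB@12
I4 ld r5 <- r4: IF@9 ID@10 stall=0 (-) EX@11 MEM@12 WB@13

Answer: 5 8 11 12 13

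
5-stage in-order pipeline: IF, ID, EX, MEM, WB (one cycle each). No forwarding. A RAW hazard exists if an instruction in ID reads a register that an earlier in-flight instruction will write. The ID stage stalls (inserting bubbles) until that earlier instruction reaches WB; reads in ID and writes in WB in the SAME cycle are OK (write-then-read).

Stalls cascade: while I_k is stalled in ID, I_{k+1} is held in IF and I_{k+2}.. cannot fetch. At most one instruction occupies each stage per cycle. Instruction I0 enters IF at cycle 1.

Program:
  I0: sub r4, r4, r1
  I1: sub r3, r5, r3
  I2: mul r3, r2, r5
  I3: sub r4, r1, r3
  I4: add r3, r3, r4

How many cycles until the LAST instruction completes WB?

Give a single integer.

I0 sub r4 <- r4,r1: IF@1 ID@2 stall=0 (-) EX@3 MEM@4 WB@5
I1 sub r3 <- r5,r3: IF@2 ID@3 stall=0 (-) EX@4 MEM@5 WB@6
I2 mul r3 <- r2,r5: IF@3 ID@4 stall=0 (-) EX@5 MEM@6 WB@7
I3 sub r4 <- r1,r3: IF@4 ID@5 stall=2 (RAW on I2.r3 (WB@7)) EX@8 MEM@9 WB@10
I4 add r3 <- r3,r4: IF@5 ID@8 stall=2 (RAW on I3.r4 (WB@10)) EX@11 MEM@12 WB@13

Answer: 13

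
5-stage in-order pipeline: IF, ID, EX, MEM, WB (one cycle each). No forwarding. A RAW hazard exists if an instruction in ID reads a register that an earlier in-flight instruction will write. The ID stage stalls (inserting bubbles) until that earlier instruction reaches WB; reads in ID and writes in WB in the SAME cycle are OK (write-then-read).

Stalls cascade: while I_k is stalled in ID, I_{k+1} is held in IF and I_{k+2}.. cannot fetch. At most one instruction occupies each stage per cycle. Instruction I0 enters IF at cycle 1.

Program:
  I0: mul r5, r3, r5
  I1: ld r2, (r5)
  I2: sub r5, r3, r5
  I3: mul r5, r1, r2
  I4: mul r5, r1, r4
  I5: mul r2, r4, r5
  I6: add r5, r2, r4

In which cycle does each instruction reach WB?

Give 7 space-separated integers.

Answer: 5 8 9 11 12 15 18

Derivation:
I0 mul r5 <- r3,r5: IF@1 ID@2 stall=0 (-) EX@3 MEM@4 WB@5
I1 ld r2 <- r5: IF@2 ID@3 stall=2 (RAW on I0.r5 (WB@5)) EX@6 MEM@7 WB@8
I2 sub r5 <- r3,r5: IF@3 ID@6 stall=0 (-) EX@7 MEM@8 WB@9
I3 mul r5 <- r1,r2: IF@6 ID@7 stall=1 (RAW on I1.r2 (WB@8)) EX@9 MEM@10 WB@11
I4 mul r5 <- r1,r4: IF@7 ID@9 stall=0 (-) EX@10 MEM@11 WB@12
I5 mul r2 <- r4,r5: IF@9 ID@10 stall=2 (RAW on I4.r5 (WB@12)) EX@13 MEM@14 WB@15
I6 add r5 <- r2,r4: IF@10 ID@13 stall=2 (RAW on I5.r2 (WB@15)) EX@16 MEM@17 WB@18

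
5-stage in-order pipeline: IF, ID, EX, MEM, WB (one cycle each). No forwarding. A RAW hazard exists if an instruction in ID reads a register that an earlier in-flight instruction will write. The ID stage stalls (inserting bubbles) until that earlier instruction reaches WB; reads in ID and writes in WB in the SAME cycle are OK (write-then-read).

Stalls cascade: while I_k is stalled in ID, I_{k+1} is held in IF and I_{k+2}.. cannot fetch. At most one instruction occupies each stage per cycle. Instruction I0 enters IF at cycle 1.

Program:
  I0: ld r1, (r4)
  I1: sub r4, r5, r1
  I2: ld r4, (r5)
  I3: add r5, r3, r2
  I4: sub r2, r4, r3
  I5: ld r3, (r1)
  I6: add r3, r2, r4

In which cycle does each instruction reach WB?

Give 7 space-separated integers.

I0 ld r1 <- r4: IF@1 ID@2 stall=0 (-) EX@3 MEM@4 WB@5
I1 sub r4 <- r5,r1: IF@2 ID@3 stall=2 (RAW on I0.r1 (WB@5)) EX@6 MEM@7 WB@8
I2 ld r4 <- r5: IF@3 ID@6 stall=0 (-) EX@7 MEM@8 WB@9
I3 add r5 <- r3,r2: IF@6 ID@7 stall=0 (-) EX@8 MEM@9 WB@10
I4 sub r2 <- r4,r3: IF@7 ID@8 stall=1 (RAW on I2.r4 (WB@9)) EX@10 MEM@11 WB@12
I5 ld r3 <- r1: IF@8 ID@10 stall=0 (-) EX@11 MEM@12 WB@13
I6 add r3 <- r2,r4: IF@10 ID@11 stall=1 (RAW on I4.r2 (WB@12)) EX@13 MEM@14 WB@15

Answer: 5 8 9 10 12 13 15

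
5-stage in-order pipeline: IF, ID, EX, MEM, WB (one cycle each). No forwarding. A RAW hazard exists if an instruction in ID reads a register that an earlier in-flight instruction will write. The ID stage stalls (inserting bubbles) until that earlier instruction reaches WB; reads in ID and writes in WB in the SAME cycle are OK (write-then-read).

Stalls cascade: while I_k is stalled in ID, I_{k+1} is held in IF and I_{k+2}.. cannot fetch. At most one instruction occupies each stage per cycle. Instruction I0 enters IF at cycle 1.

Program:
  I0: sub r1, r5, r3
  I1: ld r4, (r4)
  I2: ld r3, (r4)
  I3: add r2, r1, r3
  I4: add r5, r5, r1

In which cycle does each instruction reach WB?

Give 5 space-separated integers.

I0 sub r1 <- r5,r3: IF@1 ID@2 stall=0 (-) EX@3 MEM@4 WB@5
I1 ld r4 <- r4: IF@2 ID@3 stall=0 (-) EX@4 MEM@5 WB@6
I2 ld r3 <- r4: IF@3 ID@4 stall=2 (RAW on I1.r4 (WB@6)) EX@7 MEM@8 WB@9
I3 add r2 <- r1,r3: IF@4 ID@7 stall=2 (RAW on I2.r3 (WB@9)) EX@10 MEM@11 WB@12
I4 add r5 <- r5,r1: IF@7 ID@10 stall=0 (-) EX@11 MEM@12 WB@13

Answer: 5 6 9 12 13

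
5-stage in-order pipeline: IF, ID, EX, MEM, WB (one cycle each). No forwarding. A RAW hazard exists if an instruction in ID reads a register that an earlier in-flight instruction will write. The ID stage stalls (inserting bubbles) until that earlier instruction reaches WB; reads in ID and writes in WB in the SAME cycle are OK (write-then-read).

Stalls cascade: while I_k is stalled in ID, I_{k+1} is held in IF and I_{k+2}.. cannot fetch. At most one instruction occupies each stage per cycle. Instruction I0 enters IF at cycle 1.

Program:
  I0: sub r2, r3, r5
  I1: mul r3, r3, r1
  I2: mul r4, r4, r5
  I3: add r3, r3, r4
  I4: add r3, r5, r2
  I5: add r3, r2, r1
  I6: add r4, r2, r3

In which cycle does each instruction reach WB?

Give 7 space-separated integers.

I0 sub r2 <- r3,r5: IF@1 ID@2 stall=0 (-) EX@3 MEM@4 WB@5
I1 mul r3 <- r3,r1: IF@2 ID@3 stall=0 (-) EX@4 MEM@5 WB@6
I2 mul r4 <- r4,r5: IF@3 ID@4 stall=0 (-) EX@5 MEM@6 WB@7
I3 add r3 <- r3,r4: IF@4 ID@5 stall=2 (RAW on I2.r4 (WB@7)) EX@8 MEM@9 WB@10
I4 add r3 <- r5,r2: IF@5 ID@8 stall=0 (-) EX@9 MEM@10 WB@11
I5 add r3 <- r2,r1: IF@8 ID@9 stall=0 (-) EX@10 MEM@11 WB@12
I6 add r4 <- r2,r3: IF@9 ID@10 stall=2 (RAW on I5.r3 (WB@12)) EX@13 MEM@14 WB@15

Answer: 5 6 7 10 11 12 15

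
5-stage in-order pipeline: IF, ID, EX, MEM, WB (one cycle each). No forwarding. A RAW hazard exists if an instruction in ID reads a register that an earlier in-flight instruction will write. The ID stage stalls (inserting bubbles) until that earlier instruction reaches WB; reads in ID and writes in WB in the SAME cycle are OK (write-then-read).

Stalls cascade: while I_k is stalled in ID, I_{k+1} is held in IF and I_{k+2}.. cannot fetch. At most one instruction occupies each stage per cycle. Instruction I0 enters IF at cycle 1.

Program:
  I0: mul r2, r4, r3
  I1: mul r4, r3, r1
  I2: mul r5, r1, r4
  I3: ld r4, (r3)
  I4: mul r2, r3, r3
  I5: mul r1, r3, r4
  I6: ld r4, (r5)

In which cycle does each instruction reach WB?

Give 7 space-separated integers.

I0 mul r2 <- r4,r3: IF@1 ID@2 stall=0 (-) EX@3 MEM@4 WB@5
I1 mul r4 <- r3,r1: IF@2 ID@3 stall=0 (-) EX@4 MEM@5 WB@6
I2 mul r5 <- r1,r4: IF@3 ID@4 stall=2 (RAW on I1.r4 (WB@6)) EX@7 MEM@8 WB@9
I3 ld r4 <- r3: IF@4 ID@7 stall=0 (-) EX@8 MEM@9 WB@10
I4 mul r2 <- r3,r3: IF@7 ID@8 stall=0 (-) EX@9 MEM@10 WB@11
I5 mul r1 <- r3,r4: IF@8 ID@9 stall=1 (RAW on I3.r4 (WB@10)) EX@11 MEM@12 WB@13
I6 ld r4 <- r5: IF@9 ID@11 stall=0 (-) EX@12 MEM@13 WB@14

Answer: 5 6 9 10 11 13 14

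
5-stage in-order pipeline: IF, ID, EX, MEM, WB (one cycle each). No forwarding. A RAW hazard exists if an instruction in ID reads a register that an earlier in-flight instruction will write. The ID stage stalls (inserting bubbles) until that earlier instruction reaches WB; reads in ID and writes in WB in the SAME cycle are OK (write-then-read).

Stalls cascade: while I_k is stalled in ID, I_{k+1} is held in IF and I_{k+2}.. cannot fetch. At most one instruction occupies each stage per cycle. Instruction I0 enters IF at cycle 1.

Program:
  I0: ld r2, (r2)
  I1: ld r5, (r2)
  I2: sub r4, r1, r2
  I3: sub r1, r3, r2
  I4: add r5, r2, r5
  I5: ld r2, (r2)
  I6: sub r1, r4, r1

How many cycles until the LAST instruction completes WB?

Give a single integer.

Answer: 13

Derivation:
I0 ld r2 <- r2: IF@1 ID@2 stall=0 (-) EX@3 MEM@4 WB@5
I1 ld r5 <- r2: IF@2 ID@3 stall=2 (RAW on I0.r2 (WB@5)) EX@6 MEM@7 WB@8
I2 sub r4 <- r1,r2: IF@3 ID@6 stall=0 (-) EX@7 MEM@8 WB@9
I3 sub r1 <- r3,r2: IF@6 ID@7 stall=0 (-) EX@8 MEM@9 WB@10
I4 add r5 <- r2,r5: IF@7 ID@8 stall=0 (-) EX@9 MEM@10 WB@11
I5 ld r2 <- r2: IF@8 ID@9 stall=0 (-) EX@10 MEM@11 WB@12
I6 sub r1 <- r4,r1: IF@9 ID@10 stall=0 (-) EX@11 MEM@12 WB@13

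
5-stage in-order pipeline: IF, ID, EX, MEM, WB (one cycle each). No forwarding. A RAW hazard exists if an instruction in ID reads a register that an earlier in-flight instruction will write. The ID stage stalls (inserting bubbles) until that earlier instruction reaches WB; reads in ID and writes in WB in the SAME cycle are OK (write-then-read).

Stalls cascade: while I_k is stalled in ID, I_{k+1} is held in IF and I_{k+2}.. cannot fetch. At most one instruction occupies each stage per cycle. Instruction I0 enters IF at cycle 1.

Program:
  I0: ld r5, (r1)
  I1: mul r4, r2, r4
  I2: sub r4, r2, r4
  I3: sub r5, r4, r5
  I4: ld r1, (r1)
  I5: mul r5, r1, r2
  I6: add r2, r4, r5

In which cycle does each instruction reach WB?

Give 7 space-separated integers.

I0 ld r5 <- r1: IF@1 ID@2 stall=0 (-) EX@3 MEM@4 WB@5
I1 mul r4 <- r2,r4: IF@2 ID@3 stall=0 (-) EX@4 MEM@5 WB@6
I2 sub r4 <- r2,r4: IF@3 ID@4 stall=2 (RAW on I1.r4 (WB@6)) EX@7 MEM@8 WB@9
I3 sub r5 <- r4,r5: IF@4 ID@7 stall=2 (RAW on I2.r4 (WB@9)) EX@10 MEM@11 WB@12
I4 ld r1 <- r1: IF@7 ID@10 stall=0 (-) EX@11 MEM@12 WB@13
I5 mul r5 <- r1,r2: IF@10 ID@11 stall=2 (RAW on I4.r1 (WB@13)) EX@14 MEM@15 WB@16
I6 add r2 <- r4,r5: IF@11 ID@14 stall=2 (RAW on I5.r5 (WB@16)) EX@17 MEM@18 WB@19

Answer: 5 6 9 12 13 16 19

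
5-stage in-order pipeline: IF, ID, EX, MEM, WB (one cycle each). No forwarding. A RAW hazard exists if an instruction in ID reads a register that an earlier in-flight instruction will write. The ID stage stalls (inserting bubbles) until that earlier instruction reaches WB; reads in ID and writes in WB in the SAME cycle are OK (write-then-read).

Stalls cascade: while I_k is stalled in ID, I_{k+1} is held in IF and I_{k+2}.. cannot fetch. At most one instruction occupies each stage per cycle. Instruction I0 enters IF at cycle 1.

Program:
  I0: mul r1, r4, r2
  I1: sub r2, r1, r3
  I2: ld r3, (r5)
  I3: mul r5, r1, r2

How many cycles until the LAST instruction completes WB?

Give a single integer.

Answer: 11

Derivation:
I0 mul r1 <- r4,r2: IF@1 ID@2 stall=0 (-) EX@3 MEM@4 WB@5
I1 sub r2 <- r1,r3: IF@2 ID@3 stall=2 (RAW on I0.r1 (WB@5)) EX@6 MEM@7 WB@8
I2 ld r3 <- r5: IF@3 ID@6 stall=0 (-) EX@7 MEM@8 WB@9
I3 mul r5 <- r1,r2: IF@6 ID@7 stall=1 (RAW on I1.r2 (WB@8)) EX@9 MEM@10 WB@11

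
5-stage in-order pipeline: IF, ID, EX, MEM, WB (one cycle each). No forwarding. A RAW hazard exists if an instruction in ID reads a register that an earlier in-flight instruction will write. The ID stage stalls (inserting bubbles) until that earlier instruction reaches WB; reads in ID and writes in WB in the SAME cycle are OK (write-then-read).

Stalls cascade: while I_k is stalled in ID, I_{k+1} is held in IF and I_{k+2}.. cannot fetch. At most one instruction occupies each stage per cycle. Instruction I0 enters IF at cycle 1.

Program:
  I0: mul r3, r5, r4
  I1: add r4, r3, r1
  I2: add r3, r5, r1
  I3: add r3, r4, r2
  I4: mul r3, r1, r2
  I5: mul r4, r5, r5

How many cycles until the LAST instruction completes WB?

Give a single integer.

I0 mul r3 <- r5,r4: IF@1 ID@2 stall=0 (-) EX@3 MEM@4 WB@5
I1 add r4 <- r3,r1: IF@2 ID@3 stall=2 (RAW on I0.r3 (WB@5)) EX@6 MEM@7 WB@8
I2 add r3 <- r5,r1: IF@3 ID@6 stall=0 (-) EX@7 MEM@8 WB@9
I3 add r3 <- r4,r2: IF@6 ID@7 stall=1 (RAW on I1.r4 (WB@8)) EX@9 MEM@10 WB@11
I4 mul r3 <- r1,r2: IF@7 ID@9 stall=0 (-) EX@10 MEM@11 WB@12
I5 mul r4 <- r5,r5: IF@9 ID@10 stall=0 (-) EX@11 MEM@12 WB@13

Answer: 13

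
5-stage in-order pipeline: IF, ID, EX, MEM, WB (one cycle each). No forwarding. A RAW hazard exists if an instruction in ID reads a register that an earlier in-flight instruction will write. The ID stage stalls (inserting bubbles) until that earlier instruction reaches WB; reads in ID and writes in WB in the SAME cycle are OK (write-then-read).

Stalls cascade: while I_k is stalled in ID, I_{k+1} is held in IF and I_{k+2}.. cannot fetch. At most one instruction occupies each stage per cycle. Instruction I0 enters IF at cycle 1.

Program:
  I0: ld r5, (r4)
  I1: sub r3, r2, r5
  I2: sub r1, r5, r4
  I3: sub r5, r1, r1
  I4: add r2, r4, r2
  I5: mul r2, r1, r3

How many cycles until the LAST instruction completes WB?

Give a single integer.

Answer: 14

Derivation:
I0 ld r5 <- r4: IF@1 ID@2 stall=0 (-) EX@3 MEM@4 WB@5
I1 sub r3 <- r2,r5: IF@2 ID@3 stall=2 (RAW on I0.r5 (WB@5)) EX@6 MEM@7 WB@8
I2 sub r1 <- r5,r4: IF@3 ID@6 stall=0 (-) EX@7 MEM@8 WB@9
I3 sub r5 <- r1,r1: IF@6 ID@7 stall=2 (RAW on I2.r1 (WB@9)) EX@10 MEM@11 WB@12
I4 add r2 <- r4,r2: IF@7 ID@10 stall=0 (-) EX@11 MEM@12 WB@13
I5 mul r2 <- r1,r3: IF@10 ID@11 stall=0 (-) EX@12 MEM@13 WB@14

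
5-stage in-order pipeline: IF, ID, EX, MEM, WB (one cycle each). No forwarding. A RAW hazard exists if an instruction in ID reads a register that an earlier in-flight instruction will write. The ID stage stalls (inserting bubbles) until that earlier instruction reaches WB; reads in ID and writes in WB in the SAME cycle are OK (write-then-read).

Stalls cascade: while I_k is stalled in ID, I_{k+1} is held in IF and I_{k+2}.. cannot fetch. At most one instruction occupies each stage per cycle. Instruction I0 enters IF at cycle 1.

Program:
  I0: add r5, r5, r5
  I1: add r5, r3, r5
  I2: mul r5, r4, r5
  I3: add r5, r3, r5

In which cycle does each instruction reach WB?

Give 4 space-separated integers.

I0 add r5 <- r5,r5: IF@1 ID@2 stall=0 (-) EX@3 MEM@4 WB@5
I1 add r5 <- r3,r5: IF@2 ID@3 stall=2 (RAW on I0.r5 (WB@5)) EX@6 MEM@7 WB@8
I2 mul r5 <- r4,r5: IF@3 ID@6 stall=2 (RAW on I1.r5 (WB@8)) EX@9 MEM@10 WB@11
I3 add r5 <- r3,r5: IF@6 ID@9 stall=2 (RAW on I2.r5 (WB@11)) EX@12 MEM@13 WB@14

Answer: 5 8 11 14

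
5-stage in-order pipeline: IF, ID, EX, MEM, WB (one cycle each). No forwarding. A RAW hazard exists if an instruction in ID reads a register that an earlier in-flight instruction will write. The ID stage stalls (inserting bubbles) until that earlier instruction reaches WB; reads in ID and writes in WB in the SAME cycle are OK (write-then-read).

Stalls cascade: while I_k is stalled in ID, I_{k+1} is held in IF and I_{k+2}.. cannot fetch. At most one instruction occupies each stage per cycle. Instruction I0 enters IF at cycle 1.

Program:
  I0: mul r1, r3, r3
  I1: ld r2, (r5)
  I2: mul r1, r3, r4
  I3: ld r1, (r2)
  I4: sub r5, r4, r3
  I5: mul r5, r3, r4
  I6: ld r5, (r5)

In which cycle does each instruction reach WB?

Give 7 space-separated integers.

Answer: 5 6 7 9 10 11 14

Derivation:
I0 mul r1 <- r3,r3: IF@1 ID@2 stall=0 (-) EX@3 MEM@4 WB@5
I1 ld r2 <- r5: IF@2 ID@3 stall=0 (-) EX@4 MEM@5 WB@6
I2 mul r1 <- r3,r4: IF@3 ID@4 stall=0 (-) EX@5 MEM@6 WB@7
I3 ld r1 <- r2: IF@4 ID@5 stall=1 (RAW on I1.r2 (WB@6)) EX@7 MEM@8 WB@9
I4 sub r5 <- r4,r3: IF@5 ID@7 stall=0 (-) EX@8 MEM@9 WB@10
I5 mul r5 <- r3,r4: IF@7 ID@8 stall=0 (-) EX@9 MEM@10 WB@11
I6 ld r5 <- r5: IF@8 ID@9 stall=2 (RAW on I5.r5 (WB@11)) EX@12 MEM@13 WB@14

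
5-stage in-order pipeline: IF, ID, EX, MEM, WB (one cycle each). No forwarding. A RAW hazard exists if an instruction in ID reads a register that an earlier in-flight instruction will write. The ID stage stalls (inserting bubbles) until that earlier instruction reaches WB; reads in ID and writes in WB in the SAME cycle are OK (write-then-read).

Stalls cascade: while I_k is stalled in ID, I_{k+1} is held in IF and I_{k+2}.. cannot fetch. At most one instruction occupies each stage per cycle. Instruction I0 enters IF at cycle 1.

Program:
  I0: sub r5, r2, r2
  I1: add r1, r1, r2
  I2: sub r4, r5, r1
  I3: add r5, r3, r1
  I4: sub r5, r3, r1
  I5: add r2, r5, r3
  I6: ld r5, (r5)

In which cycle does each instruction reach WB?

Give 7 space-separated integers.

Answer: 5 6 9 10 11 14 15

Derivation:
I0 sub r5 <- r2,r2: IF@1 ID@2 stall=0 (-) EX@3 MEM@4 WB@5
I1 add r1 <- r1,r2: IF@2 ID@3 stall=0 (-) EX@4 MEM@5 WB@6
I2 sub r4 <- r5,r1: IF@3 ID@4 stall=2 (RAW on I1.r1 (WB@6)) EX@7 MEM@8 WB@9
I3 add r5 <- r3,r1: IF@4 ID@7 stall=0 (-) EX@8 MEM@9 WB@10
I4 sub r5 <- r3,r1: IF@7 ID@8 stall=0 (-) EX@9 MEM@10 WB@11
I5 add r2 <- r5,r3: IF@8 ID@9 stall=2 (RAW on I4.r5 (WB@11)) EX@12 MEM@13 WB@14
I6 ld r5 <- r5: IF@9 ID@12 stall=0 (-) EX@13 MEM@14 WB@15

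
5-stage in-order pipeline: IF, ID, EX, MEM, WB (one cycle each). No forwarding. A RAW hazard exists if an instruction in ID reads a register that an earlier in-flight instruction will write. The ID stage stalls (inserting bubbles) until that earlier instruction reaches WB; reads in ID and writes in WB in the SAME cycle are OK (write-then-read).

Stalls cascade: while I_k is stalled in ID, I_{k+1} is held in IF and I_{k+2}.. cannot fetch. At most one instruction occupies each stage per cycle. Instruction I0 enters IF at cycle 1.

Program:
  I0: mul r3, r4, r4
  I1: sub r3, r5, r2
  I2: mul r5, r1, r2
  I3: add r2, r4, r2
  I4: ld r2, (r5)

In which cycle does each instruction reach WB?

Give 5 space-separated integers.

Answer: 5 6 7 8 10

Derivation:
I0 mul r3 <- r4,r4: IF@1 ID@2 stall=0 (-) EX@3 MEM@4 WB@5
I1 sub r3 <- r5,r2: IF@2 ID@3 stall=0 (-) EX@4 MEM@5 WB@6
I2 mul r5 <- r1,r2: IF@3 ID@4 stall=0 (-) EX@5 MEM@6 WB@7
I3 add r2 <- r4,r2: IF@4 ID@5 stall=0 (-) EX@6 MEM@7 WB@8
I4 ld r2 <- r5: IF@5 ID@6 stall=1 (RAW on I2.r5 (WB@7)) EX@8 MEM@9 WB@10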